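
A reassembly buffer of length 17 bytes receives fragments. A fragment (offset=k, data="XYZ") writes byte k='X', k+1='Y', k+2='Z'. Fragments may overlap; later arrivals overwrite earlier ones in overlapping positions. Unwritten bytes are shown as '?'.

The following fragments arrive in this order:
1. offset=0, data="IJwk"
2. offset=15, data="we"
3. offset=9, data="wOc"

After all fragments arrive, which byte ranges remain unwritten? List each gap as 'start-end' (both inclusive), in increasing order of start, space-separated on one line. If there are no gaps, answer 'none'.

Answer: 4-8 12-14

Derivation:
Fragment 1: offset=0 len=4
Fragment 2: offset=15 len=2
Fragment 3: offset=9 len=3
Gaps: 4-8 12-14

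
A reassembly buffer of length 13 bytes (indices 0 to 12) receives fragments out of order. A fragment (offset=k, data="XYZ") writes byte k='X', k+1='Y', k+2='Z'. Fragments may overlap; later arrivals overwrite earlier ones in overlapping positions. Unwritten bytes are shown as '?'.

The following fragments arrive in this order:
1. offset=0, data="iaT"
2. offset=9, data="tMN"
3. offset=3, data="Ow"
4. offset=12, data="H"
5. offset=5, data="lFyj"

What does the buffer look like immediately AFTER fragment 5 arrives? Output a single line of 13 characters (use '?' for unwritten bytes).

Fragment 1: offset=0 data="iaT" -> buffer=iaT??????????
Fragment 2: offset=9 data="tMN" -> buffer=iaT??????tMN?
Fragment 3: offset=3 data="Ow" -> buffer=iaTOw????tMN?
Fragment 4: offset=12 data="H" -> buffer=iaTOw????tMNH
Fragment 5: offset=5 data="lFyj" -> buffer=iaTOwlFyjtMNH

Answer: iaTOwlFyjtMNH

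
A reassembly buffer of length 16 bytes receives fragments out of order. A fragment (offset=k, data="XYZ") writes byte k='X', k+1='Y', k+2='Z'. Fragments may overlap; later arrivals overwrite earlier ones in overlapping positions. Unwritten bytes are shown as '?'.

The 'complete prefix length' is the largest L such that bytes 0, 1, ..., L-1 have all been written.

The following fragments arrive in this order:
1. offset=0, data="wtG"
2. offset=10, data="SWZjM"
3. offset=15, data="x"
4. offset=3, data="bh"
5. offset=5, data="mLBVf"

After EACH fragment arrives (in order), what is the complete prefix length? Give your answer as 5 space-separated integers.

Answer: 3 3 3 5 16

Derivation:
Fragment 1: offset=0 data="wtG" -> buffer=wtG????????????? -> prefix_len=3
Fragment 2: offset=10 data="SWZjM" -> buffer=wtG???????SWZjM? -> prefix_len=3
Fragment 3: offset=15 data="x" -> buffer=wtG???????SWZjMx -> prefix_len=3
Fragment 4: offset=3 data="bh" -> buffer=wtGbh?????SWZjMx -> prefix_len=5
Fragment 5: offset=5 data="mLBVf" -> buffer=wtGbhmLBVfSWZjMx -> prefix_len=16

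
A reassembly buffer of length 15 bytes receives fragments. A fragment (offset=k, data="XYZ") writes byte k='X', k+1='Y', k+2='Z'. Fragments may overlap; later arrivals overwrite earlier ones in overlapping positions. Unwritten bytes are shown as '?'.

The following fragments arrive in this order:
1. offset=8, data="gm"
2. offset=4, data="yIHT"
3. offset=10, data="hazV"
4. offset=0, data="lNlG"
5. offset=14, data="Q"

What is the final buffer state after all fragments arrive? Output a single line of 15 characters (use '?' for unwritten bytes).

Answer: lNlGyIHTgmhazVQ

Derivation:
Fragment 1: offset=8 data="gm" -> buffer=????????gm?????
Fragment 2: offset=4 data="yIHT" -> buffer=????yIHTgm?????
Fragment 3: offset=10 data="hazV" -> buffer=????yIHTgmhazV?
Fragment 4: offset=0 data="lNlG" -> buffer=lNlGyIHTgmhazV?
Fragment 5: offset=14 data="Q" -> buffer=lNlGyIHTgmhazVQ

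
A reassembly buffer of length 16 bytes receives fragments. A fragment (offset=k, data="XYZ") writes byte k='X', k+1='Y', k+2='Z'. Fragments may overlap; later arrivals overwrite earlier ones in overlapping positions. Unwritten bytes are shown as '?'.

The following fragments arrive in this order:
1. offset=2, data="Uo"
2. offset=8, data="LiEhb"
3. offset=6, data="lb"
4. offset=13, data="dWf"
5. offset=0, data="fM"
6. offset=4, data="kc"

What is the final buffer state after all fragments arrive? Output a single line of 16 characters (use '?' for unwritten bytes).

Answer: fMUokclbLiEhbdWf

Derivation:
Fragment 1: offset=2 data="Uo" -> buffer=??Uo????????????
Fragment 2: offset=8 data="LiEhb" -> buffer=??Uo????LiEhb???
Fragment 3: offset=6 data="lb" -> buffer=??Uo??lbLiEhb???
Fragment 4: offset=13 data="dWf" -> buffer=??Uo??lbLiEhbdWf
Fragment 5: offset=0 data="fM" -> buffer=fMUo??lbLiEhbdWf
Fragment 6: offset=4 data="kc" -> buffer=fMUokclbLiEhbdWf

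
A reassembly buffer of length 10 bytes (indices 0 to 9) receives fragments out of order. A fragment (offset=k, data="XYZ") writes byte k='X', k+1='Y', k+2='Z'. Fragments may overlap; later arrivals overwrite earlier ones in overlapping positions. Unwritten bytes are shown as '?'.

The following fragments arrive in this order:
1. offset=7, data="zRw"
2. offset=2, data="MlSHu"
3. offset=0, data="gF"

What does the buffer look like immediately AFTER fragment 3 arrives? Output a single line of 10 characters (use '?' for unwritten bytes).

Fragment 1: offset=7 data="zRw" -> buffer=???????zRw
Fragment 2: offset=2 data="MlSHu" -> buffer=??MlSHuzRw
Fragment 3: offset=0 data="gF" -> buffer=gFMlSHuzRw

Answer: gFMlSHuzRw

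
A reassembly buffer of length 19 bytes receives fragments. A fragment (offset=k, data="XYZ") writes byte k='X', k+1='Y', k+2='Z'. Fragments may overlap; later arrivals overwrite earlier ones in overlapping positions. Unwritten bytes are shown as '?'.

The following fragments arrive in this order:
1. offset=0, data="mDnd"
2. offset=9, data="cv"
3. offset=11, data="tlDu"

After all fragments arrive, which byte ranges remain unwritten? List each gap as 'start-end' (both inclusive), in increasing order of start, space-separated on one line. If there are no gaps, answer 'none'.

Fragment 1: offset=0 len=4
Fragment 2: offset=9 len=2
Fragment 3: offset=11 len=4
Gaps: 4-8 15-18

Answer: 4-8 15-18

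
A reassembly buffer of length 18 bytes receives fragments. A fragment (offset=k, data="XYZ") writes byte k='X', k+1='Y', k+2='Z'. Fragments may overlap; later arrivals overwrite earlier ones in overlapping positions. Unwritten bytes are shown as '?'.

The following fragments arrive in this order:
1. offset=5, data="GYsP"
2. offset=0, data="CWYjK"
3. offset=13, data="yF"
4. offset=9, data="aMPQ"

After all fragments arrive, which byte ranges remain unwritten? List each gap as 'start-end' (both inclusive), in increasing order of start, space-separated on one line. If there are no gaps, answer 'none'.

Answer: 15-17

Derivation:
Fragment 1: offset=5 len=4
Fragment 2: offset=0 len=5
Fragment 3: offset=13 len=2
Fragment 4: offset=9 len=4
Gaps: 15-17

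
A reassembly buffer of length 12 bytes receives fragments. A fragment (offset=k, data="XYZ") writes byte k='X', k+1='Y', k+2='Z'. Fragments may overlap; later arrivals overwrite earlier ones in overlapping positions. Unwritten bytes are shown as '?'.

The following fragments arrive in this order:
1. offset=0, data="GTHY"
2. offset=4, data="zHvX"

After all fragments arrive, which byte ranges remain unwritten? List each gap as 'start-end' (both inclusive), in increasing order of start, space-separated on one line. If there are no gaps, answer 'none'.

Fragment 1: offset=0 len=4
Fragment 2: offset=4 len=4
Gaps: 8-11

Answer: 8-11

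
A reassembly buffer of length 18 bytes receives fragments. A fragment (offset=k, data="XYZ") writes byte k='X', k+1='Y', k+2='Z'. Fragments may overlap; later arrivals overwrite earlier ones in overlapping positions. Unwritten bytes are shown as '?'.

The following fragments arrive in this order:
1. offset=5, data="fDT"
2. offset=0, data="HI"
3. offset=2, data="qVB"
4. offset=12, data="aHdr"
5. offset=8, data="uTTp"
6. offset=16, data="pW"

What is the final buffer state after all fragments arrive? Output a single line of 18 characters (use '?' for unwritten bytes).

Fragment 1: offset=5 data="fDT" -> buffer=?????fDT??????????
Fragment 2: offset=0 data="HI" -> buffer=HI???fDT??????????
Fragment 3: offset=2 data="qVB" -> buffer=HIqVBfDT??????????
Fragment 4: offset=12 data="aHdr" -> buffer=HIqVBfDT????aHdr??
Fragment 5: offset=8 data="uTTp" -> buffer=HIqVBfDTuTTpaHdr??
Fragment 6: offset=16 data="pW" -> buffer=HIqVBfDTuTTpaHdrpW

Answer: HIqVBfDTuTTpaHdrpW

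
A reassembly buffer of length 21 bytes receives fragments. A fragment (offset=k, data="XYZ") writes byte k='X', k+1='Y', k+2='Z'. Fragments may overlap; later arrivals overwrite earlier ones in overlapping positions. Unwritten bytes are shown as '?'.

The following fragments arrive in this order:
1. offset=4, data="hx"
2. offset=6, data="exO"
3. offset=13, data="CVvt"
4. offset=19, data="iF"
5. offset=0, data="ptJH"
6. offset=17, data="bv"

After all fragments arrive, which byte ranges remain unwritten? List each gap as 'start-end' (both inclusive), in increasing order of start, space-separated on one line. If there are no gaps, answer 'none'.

Fragment 1: offset=4 len=2
Fragment 2: offset=6 len=3
Fragment 3: offset=13 len=4
Fragment 4: offset=19 len=2
Fragment 5: offset=0 len=4
Fragment 6: offset=17 len=2
Gaps: 9-12

Answer: 9-12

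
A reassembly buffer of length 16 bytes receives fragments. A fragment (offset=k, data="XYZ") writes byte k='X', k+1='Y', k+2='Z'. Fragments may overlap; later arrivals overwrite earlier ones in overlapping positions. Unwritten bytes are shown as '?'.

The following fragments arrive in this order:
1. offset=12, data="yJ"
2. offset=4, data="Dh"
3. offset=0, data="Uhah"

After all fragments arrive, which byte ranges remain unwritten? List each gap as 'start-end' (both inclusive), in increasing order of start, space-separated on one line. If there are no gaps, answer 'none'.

Fragment 1: offset=12 len=2
Fragment 2: offset=4 len=2
Fragment 3: offset=0 len=4
Gaps: 6-11 14-15

Answer: 6-11 14-15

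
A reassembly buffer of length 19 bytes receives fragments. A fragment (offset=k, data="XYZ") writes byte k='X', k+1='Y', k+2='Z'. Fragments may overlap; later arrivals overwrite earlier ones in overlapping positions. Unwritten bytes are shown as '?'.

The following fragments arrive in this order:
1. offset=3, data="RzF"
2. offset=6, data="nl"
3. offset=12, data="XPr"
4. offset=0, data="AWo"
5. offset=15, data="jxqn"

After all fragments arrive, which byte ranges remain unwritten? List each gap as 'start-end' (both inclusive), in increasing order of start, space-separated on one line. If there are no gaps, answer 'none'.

Fragment 1: offset=3 len=3
Fragment 2: offset=6 len=2
Fragment 3: offset=12 len=3
Fragment 4: offset=0 len=3
Fragment 5: offset=15 len=4
Gaps: 8-11

Answer: 8-11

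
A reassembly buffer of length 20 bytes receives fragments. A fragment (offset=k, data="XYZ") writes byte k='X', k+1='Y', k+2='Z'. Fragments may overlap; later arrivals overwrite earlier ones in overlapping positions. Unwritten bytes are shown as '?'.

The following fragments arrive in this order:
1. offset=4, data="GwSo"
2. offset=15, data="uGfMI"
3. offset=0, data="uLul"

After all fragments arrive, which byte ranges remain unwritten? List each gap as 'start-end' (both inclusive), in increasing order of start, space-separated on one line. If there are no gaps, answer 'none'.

Answer: 8-14

Derivation:
Fragment 1: offset=4 len=4
Fragment 2: offset=15 len=5
Fragment 3: offset=0 len=4
Gaps: 8-14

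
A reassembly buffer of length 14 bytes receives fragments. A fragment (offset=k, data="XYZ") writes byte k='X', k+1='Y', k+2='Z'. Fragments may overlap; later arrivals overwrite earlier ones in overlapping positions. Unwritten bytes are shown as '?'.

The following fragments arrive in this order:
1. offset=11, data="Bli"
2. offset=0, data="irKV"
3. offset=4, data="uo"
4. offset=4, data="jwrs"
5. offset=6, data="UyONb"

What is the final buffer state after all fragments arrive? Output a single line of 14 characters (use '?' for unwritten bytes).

Answer: irKVjwUyONbBli

Derivation:
Fragment 1: offset=11 data="Bli" -> buffer=???????????Bli
Fragment 2: offset=0 data="irKV" -> buffer=irKV???????Bli
Fragment 3: offset=4 data="uo" -> buffer=irKVuo?????Bli
Fragment 4: offset=4 data="jwrs" -> buffer=irKVjwrs???Bli
Fragment 5: offset=6 data="UyONb" -> buffer=irKVjwUyONbBli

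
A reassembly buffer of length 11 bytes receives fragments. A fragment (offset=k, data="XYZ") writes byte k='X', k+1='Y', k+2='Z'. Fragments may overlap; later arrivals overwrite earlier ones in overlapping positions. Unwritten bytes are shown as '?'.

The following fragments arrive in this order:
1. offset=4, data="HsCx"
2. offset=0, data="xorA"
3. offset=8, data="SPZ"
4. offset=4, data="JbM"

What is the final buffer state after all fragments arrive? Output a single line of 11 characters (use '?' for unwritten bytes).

Fragment 1: offset=4 data="HsCx" -> buffer=????HsCx???
Fragment 2: offset=0 data="xorA" -> buffer=xorAHsCx???
Fragment 3: offset=8 data="SPZ" -> buffer=xorAHsCxSPZ
Fragment 4: offset=4 data="JbM" -> buffer=xorAJbMxSPZ

Answer: xorAJbMxSPZ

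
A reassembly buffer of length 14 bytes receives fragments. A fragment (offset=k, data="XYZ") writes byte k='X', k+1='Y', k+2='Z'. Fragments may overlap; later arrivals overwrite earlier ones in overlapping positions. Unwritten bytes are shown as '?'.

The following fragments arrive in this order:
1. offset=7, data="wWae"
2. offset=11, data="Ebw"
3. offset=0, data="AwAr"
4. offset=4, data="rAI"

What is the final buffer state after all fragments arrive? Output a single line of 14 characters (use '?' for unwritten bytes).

Answer: AwArrAIwWaeEbw

Derivation:
Fragment 1: offset=7 data="wWae" -> buffer=???????wWae???
Fragment 2: offset=11 data="Ebw" -> buffer=???????wWaeEbw
Fragment 3: offset=0 data="AwAr" -> buffer=AwAr???wWaeEbw
Fragment 4: offset=4 data="rAI" -> buffer=AwArrAIwWaeEbw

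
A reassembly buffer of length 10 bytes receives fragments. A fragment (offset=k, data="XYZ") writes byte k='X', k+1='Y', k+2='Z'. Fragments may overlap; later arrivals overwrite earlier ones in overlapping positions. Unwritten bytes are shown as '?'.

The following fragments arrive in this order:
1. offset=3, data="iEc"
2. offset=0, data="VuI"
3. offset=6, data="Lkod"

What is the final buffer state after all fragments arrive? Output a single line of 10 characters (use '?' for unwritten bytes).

Answer: VuIiEcLkod

Derivation:
Fragment 1: offset=3 data="iEc" -> buffer=???iEc????
Fragment 2: offset=0 data="VuI" -> buffer=VuIiEc????
Fragment 3: offset=6 data="Lkod" -> buffer=VuIiEcLkod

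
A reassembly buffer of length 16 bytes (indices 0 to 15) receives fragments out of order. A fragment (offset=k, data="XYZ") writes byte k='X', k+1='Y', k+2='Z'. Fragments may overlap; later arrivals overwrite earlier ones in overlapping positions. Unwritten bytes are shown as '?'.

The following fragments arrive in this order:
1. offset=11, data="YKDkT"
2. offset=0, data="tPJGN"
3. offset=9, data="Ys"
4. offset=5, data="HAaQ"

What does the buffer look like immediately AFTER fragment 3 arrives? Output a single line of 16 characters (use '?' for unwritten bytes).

Fragment 1: offset=11 data="YKDkT" -> buffer=???????????YKDkT
Fragment 2: offset=0 data="tPJGN" -> buffer=tPJGN??????YKDkT
Fragment 3: offset=9 data="Ys" -> buffer=tPJGN????YsYKDkT

Answer: tPJGN????YsYKDkT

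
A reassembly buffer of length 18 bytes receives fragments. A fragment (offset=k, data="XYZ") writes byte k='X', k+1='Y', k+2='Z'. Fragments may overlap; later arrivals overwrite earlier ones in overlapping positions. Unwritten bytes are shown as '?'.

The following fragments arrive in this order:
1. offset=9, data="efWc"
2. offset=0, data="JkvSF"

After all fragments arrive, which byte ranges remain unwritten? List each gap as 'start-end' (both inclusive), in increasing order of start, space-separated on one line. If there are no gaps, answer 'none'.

Answer: 5-8 13-17

Derivation:
Fragment 1: offset=9 len=4
Fragment 2: offset=0 len=5
Gaps: 5-8 13-17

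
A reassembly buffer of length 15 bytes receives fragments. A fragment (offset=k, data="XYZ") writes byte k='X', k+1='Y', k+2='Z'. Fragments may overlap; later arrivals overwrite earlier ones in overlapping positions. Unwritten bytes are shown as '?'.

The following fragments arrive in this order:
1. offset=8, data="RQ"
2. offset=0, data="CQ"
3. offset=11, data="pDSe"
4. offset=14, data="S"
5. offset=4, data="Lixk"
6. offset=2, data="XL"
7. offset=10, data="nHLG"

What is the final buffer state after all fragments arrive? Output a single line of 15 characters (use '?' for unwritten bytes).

Fragment 1: offset=8 data="RQ" -> buffer=????????RQ?????
Fragment 2: offset=0 data="CQ" -> buffer=CQ??????RQ?????
Fragment 3: offset=11 data="pDSe" -> buffer=CQ??????RQ?pDSe
Fragment 4: offset=14 data="S" -> buffer=CQ??????RQ?pDSS
Fragment 5: offset=4 data="Lixk" -> buffer=CQ??LixkRQ?pDSS
Fragment 6: offset=2 data="XL" -> buffer=CQXLLixkRQ?pDSS
Fragment 7: offset=10 data="nHLG" -> buffer=CQXLLixkRQnHLGS

Answer: CQXLLixkRQnHLGS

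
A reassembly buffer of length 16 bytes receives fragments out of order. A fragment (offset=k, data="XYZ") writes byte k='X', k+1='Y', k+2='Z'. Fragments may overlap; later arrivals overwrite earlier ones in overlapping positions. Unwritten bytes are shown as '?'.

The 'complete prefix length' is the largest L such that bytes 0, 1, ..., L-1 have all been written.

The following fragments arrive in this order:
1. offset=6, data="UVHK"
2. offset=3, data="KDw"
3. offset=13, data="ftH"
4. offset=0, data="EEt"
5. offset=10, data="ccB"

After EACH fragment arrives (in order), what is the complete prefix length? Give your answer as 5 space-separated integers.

Fragment 1: offset=6 data="UVHK" -> buffer=??????UVHK?????? -> prefix_len=0
Fragment 2: offset=3 data="KDw" -> buffer=???KDwUVHK?????? -> prefix_len=0
Fragment 3: offset=13 data="ftH" -> buffer=???KDwUVHK???ftH -> prefix_len=0
Fragment 4: offset=0 data="EEt" -> buffer=EEtKDwUVHK???ftH -> prefix_len=10
Fragment 5: offset=10 data="ccB" -> buffer=EEtKDwUVHKccBftH -> prefix_len=16

Answer: 0 0 0 10 16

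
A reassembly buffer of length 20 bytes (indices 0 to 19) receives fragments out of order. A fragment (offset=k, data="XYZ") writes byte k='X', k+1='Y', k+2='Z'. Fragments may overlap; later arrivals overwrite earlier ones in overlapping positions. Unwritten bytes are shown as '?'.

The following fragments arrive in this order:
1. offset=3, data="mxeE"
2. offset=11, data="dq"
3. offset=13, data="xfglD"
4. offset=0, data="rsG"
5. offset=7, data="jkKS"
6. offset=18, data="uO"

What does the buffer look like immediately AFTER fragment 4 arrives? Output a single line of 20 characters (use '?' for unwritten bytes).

Answer: rsGmxeE????dqxfglD??

Derivation:
Fragment 1: offset=3 data="mxeE" -> buffer=???mxeE?????????????
Fragment 2: offset=11 data="dq" -> buffer=???mxeE????dq???????
Fragment 3: offset=13 data="xfglD" -> buffer=???mxeE????dqxfglD??
Fragment 4: offset=0 data="rsG" -> buffer=rsGmxeE????dqxfglD??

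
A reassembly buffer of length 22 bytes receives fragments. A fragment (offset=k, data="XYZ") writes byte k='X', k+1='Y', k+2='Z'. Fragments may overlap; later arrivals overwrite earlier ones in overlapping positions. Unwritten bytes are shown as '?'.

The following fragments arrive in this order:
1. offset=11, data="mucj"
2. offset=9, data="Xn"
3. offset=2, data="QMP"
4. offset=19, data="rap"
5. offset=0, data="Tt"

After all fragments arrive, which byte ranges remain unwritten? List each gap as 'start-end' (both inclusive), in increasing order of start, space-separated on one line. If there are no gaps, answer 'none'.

Answer: 5-8 15-18

Derivation:
Fragment 1: offset=11 len=4
Fragment 2: offset=9 len=2
Fragment 3: offset=2 len=3
Fragment 4: offset=19 len=3
Fragment 5: offset=0 len=2
Gaps: 5-8 15-18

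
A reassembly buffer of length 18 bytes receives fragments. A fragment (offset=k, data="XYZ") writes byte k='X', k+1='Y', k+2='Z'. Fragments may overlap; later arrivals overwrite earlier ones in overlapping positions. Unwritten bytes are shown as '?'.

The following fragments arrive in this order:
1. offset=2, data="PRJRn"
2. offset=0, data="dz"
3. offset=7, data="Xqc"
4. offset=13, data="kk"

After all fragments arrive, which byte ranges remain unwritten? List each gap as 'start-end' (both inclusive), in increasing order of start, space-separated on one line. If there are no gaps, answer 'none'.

Fragment 1: offset=2 len=5
Fragment 2: offset=0 len=2
Fragment 3: offset=7 len=3
Fragment 4: offset=13 len=2
Gaps: 10-12 15-17

Answer: 10-12 15-17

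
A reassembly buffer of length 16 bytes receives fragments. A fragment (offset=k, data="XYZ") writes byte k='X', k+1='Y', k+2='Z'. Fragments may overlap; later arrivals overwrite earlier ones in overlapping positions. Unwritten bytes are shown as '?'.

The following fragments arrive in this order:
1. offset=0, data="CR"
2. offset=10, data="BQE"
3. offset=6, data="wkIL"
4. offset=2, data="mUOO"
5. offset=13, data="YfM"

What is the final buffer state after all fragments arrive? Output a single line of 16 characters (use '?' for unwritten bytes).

Answer: CRmUOOwkILBQEYfM

Derivation:
Fragment 1: offset=0 data="CR" -> buffer=CR??????????????
Fragment 2: offset=10 data="BQE" -> buffer=CR????????BQE???
Fragment 3: offset=6 data="wkIL" -> buffer=CR????wkILBQE???
Fragment 4: offset=2 data="mUOO" -> buffer=CRmUOOwkILBQE???
Fragment 5: offset=13 data="YfM" -> buffer=CRmUOOwkILBQEYfM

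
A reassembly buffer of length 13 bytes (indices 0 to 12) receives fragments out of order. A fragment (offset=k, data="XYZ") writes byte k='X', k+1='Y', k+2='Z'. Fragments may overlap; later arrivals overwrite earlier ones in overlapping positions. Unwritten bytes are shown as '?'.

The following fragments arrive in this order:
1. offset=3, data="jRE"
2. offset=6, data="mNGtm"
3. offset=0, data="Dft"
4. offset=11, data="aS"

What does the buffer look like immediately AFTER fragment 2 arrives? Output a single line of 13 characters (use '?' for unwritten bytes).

Answer: ???jREmNGtm??

Derivation:
Fragment 1: offset=3 data="jRE" -> buffer=???jRE???????
Fragment 2: offset=6 data="mNGtm" -> buffer=???jREmNGtm??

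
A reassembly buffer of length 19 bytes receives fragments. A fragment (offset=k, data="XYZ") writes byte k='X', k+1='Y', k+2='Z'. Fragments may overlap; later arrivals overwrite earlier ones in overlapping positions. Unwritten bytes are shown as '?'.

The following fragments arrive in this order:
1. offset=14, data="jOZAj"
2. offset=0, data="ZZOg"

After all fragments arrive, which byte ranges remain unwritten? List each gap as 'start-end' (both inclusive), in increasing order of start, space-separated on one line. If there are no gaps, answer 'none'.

Fragment 1: offset=14 len=5
Fragment 2: offset=0 len=4
Gaps: 4-13

Answer: 4-13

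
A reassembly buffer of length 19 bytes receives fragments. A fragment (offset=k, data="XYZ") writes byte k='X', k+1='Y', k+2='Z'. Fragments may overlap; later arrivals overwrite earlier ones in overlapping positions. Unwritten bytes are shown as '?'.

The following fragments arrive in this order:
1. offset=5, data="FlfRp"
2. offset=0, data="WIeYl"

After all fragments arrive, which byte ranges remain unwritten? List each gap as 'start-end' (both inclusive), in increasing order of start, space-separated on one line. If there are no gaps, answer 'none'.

Fragment 1: offset=5 len=5
Fragment 2: offset=0 len=5
Gaps: 10-18

Answer: 10-18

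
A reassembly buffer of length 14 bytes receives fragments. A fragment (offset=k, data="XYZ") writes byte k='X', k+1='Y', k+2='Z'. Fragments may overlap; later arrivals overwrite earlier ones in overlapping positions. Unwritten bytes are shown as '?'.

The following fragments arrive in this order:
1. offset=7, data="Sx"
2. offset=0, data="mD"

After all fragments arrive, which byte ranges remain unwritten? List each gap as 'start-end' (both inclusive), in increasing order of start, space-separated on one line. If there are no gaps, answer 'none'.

Fragment 1: offset=7 len=2
Fragment 2: offset=0 len=2
Gaps: 2-6 9-13

Answer: 2-6 9-13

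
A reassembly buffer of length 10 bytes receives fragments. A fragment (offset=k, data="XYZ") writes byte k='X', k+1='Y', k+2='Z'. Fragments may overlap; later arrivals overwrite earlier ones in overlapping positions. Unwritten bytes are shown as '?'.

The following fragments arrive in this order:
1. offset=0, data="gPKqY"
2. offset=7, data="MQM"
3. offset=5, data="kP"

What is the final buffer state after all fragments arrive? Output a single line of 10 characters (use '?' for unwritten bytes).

Answer: gPKqYkPMQM

Derivation:
Fragment 1: offset=0 data="gPKqY" -> buffer=gPKqY?????
Fragment 2: offset=7 data="MQM" -> buffer=gPKqY??MQM
Fragment 3: offset=5 data="kP" -> buffer=gPKqYkPMQM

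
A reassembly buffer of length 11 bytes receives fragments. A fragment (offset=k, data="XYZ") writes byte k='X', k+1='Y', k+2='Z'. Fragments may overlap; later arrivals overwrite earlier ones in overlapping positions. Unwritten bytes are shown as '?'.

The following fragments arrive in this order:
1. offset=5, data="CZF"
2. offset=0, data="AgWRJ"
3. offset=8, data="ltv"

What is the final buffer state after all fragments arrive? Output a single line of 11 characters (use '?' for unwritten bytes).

Fragment 1: offset=5 data="CZF" -> buffer=?????CZF???
Fragment 2: offset=0 data="AgWRJ" -> buffer=AgWRJCZF???
Fragment 3: offset=8 data="ltv" -> buffer=AgWRJCZFltv

Answer: AgWRJCZFltv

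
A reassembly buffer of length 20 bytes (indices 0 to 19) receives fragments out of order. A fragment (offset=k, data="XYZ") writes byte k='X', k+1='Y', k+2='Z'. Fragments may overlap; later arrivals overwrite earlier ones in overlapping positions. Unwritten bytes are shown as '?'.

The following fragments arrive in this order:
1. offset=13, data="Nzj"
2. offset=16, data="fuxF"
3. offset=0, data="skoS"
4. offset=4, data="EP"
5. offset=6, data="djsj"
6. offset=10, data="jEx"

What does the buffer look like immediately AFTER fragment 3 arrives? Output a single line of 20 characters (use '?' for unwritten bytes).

Answer: skoS?????????NzjfuxF

Derivation:
Fragment 1: offset=13 data="Nzj" -> buffer=?????????????Nzj????
Fragment 2: offset=16 data="fuxF" -> buffer=?????????????NzjfuxF
Fragment 3: offset=0 data="skoS" -> buffer=skoS?????????NzjfuxF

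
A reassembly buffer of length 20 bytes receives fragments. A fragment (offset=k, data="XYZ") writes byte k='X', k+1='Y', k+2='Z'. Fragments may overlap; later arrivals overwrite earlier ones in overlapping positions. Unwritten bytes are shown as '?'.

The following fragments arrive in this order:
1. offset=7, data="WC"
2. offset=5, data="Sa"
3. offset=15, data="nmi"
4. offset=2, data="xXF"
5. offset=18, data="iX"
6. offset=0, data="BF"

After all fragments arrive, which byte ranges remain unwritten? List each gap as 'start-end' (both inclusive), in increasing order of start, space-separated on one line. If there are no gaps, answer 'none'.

Answer: 9-14

Derivation:
Fragment 1: offset=7 len=2
Fragment 2: offset=5 len=2
Fragment 3: offset=15 len=3
Fragment 4: offset=2 len=3
Fragment 5: offset=18 len=2
Fragment 6: offset=0 len=2
Gaps: 9-14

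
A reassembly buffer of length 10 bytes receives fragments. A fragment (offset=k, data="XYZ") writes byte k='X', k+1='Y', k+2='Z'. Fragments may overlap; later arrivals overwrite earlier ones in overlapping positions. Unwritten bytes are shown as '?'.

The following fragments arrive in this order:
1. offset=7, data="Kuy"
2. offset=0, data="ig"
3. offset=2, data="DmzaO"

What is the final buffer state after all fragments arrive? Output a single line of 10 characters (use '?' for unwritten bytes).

Fragment 1: offset=7 data="Kuy" -> buffer=???????Kuy
Fragment 2: offset=0 data="ig" -> buffer=ig?????Kuy
Fragment 3: offset=2 data="DmzaO" -> buffer=igDmzaOKuy

Answer: igDmzaOKuy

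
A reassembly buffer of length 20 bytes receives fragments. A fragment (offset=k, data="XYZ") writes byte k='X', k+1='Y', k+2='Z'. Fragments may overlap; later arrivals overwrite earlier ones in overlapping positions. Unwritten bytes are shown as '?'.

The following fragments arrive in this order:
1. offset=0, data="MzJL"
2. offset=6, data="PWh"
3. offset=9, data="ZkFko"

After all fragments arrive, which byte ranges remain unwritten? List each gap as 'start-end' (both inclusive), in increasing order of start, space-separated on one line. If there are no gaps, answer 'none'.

Fragment 1: offset=0 len=4
Fragment 2: offset=6 len=3
Fragment 3: offset=9 len=5
Gaps: 4-5 14-19

Answer: 4-5 14-19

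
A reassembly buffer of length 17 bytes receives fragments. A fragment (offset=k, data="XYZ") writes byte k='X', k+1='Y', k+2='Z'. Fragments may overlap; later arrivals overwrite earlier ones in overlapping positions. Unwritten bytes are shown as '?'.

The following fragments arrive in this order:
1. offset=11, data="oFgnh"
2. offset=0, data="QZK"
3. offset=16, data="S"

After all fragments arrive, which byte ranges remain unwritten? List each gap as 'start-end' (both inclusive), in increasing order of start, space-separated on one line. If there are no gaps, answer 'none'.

Fragment 1: offset=11 len=5
Fragment 2: offset=0 len=3
Fragment 3: offset=16 len=1
Gaps: 3-10

Answer: 3-10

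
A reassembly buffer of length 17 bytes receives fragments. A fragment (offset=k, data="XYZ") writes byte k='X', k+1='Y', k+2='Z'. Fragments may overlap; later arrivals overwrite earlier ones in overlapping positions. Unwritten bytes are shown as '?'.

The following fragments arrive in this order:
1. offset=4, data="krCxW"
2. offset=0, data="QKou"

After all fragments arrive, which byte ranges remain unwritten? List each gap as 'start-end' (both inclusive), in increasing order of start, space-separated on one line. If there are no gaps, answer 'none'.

Fragment 1: offset=4 len=5
Fragment 2: offset=0 len=4
Gaps: 9-16

Answer: 9-16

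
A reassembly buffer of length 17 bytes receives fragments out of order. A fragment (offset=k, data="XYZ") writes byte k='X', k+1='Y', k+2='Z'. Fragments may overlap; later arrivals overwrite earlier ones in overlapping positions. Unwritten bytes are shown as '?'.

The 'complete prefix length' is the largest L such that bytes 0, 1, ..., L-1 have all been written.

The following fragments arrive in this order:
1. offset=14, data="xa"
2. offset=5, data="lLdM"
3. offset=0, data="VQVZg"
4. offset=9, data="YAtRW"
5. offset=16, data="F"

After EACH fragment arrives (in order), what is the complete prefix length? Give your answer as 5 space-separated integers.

Answer: 0 0 9 16 17

Derivation:
Fragment 1: offset=14 data="xa" -> buffer=??????????????xa? -> prefix_len=0
Fragment 2: offset=5 data="lLdM" -> buffer=?????lLdM?????xa? -> prefix_len=0
Fragment 3: offset=0 data="VQVZg" -> buffer=VQVZglLdM?????xa? -> prefix_len=9
Fragment 4: offset=9 data="YAtRW" -> buffer=VQVZglLdMYAtRWxa? -> prefix_len=16
Fragment 5: offset=16 data="F" -> buffer=VQVZglLdMYAtRWxaF -> prefix_len=17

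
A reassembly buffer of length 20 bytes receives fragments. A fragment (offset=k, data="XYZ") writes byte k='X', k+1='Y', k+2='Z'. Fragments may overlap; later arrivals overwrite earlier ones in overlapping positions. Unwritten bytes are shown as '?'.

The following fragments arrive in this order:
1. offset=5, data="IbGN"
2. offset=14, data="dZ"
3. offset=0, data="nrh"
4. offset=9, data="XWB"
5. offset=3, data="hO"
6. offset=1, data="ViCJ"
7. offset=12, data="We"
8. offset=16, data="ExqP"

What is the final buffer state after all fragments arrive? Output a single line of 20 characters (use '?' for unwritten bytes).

Answer: nViCJIbGNXWBWedZExqP

Derivation:
Fragment 1: offset=5 data="IbGN" -> buffer=?????IbGN???????????
Fragment 2: offset=14 data="dZ" -> buffer=?????IbGN?????dZ????
Fragment 3: offset=0 data="nrh" -> buffer=nrh??IbGN?????dZ????
Fragment 4: offset=9 data="XWB" -> buffer=nrh??IbGNXWB??dZ????
Fragment 5: offset=3 data="hO" -> buffer=nrhhOIbGNXWB??dZ????
Fragment 6: offset=1 data="ViCJ" -> buffer=nViCJIbGNXWB??dZ????
Fragment 7: offset=12 data="We" -> buffer=nViCJIbGNXWBWedZ????
Fragment 8: offset=16 data="ExqP" -> buffer=nViCJIbGNXWBWedZExqP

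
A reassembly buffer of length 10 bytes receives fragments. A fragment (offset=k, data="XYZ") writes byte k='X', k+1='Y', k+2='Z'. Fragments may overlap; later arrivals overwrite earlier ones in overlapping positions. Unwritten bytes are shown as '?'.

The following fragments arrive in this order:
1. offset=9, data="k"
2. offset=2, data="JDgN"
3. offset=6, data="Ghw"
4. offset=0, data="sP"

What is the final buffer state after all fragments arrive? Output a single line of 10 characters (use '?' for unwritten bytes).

Fragment 1: offset=9 data="k" -> buffer=?????????k
Fragment 2: offset=2 data="JDgN" -> buffer=??JDgN???k
Fragment 3: offset=6 data="Ghw" -> buffer=??JDgNGhwk
Fragment 4: offset=0 data="sP" -> buffer=sPJDgNGhwk

Answer: sPJDgNGhwk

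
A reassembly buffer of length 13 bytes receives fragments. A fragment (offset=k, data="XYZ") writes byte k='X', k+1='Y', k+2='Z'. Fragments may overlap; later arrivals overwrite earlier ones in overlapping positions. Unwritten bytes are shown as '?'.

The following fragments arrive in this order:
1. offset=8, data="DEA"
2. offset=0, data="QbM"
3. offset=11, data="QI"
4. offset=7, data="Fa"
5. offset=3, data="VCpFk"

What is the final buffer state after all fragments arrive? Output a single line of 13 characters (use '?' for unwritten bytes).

Fragment 1: offset=8 data="DEA" -> buffer=????????DEA??
Fragment 2: offset=0 data="QbM" -> buffer=QbM?????DEA??
Fragment 3: offset=11 data="QI" -> buffer=QbM?????DEAQI
Fragment 4: offset=7 data="Fa" -> buffer=QbM????FaEAQI
Fragment 5: offset=3 data="VCpFk" -> buffer=QbMVCpFkaEAQI

Answer: QbMVCpFkaEAQI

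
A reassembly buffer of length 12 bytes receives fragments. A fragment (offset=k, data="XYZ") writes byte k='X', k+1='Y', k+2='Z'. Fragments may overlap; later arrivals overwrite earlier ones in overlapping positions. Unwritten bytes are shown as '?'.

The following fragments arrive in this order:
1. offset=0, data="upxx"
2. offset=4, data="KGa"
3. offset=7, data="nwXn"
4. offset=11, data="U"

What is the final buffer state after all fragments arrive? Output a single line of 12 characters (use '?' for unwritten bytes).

Fragment 1: offset=0 data="upxx" -> buffer=upxx????????
Fragment 2: offset=4 data="KGa" -> buffer=upxxKGa?????
Fragment 3: offset=7 data="nwXn" -> buffer=upxxKGanwXn?
Fragment 4: offset=11 data="U" -> buffer=upxxKGanwXnU

Answer: upxxKGanwXnU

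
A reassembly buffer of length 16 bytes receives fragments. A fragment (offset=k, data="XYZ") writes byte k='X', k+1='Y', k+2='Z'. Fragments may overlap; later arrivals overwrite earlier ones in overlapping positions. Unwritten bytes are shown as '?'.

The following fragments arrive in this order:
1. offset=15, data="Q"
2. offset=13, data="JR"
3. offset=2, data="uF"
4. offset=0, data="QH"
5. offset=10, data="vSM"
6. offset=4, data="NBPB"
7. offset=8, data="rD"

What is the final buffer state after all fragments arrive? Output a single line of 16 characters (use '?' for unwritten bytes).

Fragment 1: offset=15 data="Q" -> buffer=???????????????Q
Fragment 2: offset=13 data="JR" -> buffer=?????????????JRQ
Fragment 3: offset=2 data="uF" -> buffer=??uF?????????JRQ
Fragment 4: offset=0 data="QH" -> buffer=QHuF?????????JRQ
Fragment 5: offset=10 data="vSM" -> buffer=QHuF??????vSMJRQ
Fragment 6: offset=4 data="NBPB" -> buffer=QHuFNBPB??vSMJRQ
Fragment 7: offset=8 data="rD" -> buffer=QHuFNBPBrDvSMJRQ

Answer: QHuFNBPBrDvSMJRQ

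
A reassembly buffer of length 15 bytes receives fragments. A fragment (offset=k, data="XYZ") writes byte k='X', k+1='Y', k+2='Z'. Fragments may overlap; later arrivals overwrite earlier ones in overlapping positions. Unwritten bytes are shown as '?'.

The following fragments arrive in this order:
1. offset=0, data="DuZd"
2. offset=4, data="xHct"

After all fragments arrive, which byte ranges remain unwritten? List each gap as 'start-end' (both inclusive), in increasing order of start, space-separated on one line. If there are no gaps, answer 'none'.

Fragment 1: offset=0 len=4
Fragment 2: offset=4 len=4
Gaps: 8-14

Answer: 8-14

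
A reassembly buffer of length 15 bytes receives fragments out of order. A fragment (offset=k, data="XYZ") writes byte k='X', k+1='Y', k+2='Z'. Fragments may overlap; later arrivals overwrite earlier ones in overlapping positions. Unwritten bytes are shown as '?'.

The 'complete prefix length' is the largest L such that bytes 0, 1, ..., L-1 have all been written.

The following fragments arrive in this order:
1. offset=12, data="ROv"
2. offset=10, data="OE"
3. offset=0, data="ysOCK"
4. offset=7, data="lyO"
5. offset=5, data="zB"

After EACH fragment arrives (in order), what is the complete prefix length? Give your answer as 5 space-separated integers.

Fragment 1: offset=12 data="ROv" -> buffer=????????????ROv -> prefix_len=0
Fragment 2: offset=10 data="OE" -> buffer=??????????OEROv -> prefix_len=0
Fragment 3: offset=0 data="ysOCK" -> buffer=ysOCK?????OEROv -> prefix_len=5
Fragment 4: offset=7 data="lyO" -> buffer=ysOCK??lyOOEROv -> prefix_len=5
Fragment 5: offset=5 data="zB" -> buffer=ysOCKzBlyOOEROv -> prefix_len=15

Answer: 0 0 5 5 15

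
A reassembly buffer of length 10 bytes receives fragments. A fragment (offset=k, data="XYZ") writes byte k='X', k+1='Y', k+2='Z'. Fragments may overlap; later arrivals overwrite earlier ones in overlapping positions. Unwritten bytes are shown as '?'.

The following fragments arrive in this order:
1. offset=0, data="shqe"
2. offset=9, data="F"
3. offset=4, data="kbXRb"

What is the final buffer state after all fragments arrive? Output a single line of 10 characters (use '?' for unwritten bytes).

Answer: shqekbXRbF

Derivation:
Fragment 1: offset=0 data="shqe" -> buffer=shqe??????
Fragment 2: offset=9 data="F" -> buffer=shqe?????F
Fragment 3: offset=4 data="kbXRb" -> buffer=shqekbXRbF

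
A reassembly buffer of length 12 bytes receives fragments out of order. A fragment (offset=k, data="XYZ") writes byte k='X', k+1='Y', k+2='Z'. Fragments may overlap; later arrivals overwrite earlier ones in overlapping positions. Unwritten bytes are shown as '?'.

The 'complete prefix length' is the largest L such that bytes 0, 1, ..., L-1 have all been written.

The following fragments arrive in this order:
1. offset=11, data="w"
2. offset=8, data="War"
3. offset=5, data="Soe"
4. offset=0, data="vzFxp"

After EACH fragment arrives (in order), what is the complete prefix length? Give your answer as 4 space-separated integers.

Fragment 1: offset=11 data="w" -> buffer=???????????w -> prefix_len=0
Fragment 2: offset=8 data="War" -> buffer=????????Warw -> prefix_len=0
Fragment 3: offset=5 data="Soe" -> buffer=?????SoeWarw -> prefix_len=0
Fragment 4: offset=0 data="vzFxp" -> buffer=vzFxpSoeWarw -> prefix_len=12

Answer: 0 0 0 12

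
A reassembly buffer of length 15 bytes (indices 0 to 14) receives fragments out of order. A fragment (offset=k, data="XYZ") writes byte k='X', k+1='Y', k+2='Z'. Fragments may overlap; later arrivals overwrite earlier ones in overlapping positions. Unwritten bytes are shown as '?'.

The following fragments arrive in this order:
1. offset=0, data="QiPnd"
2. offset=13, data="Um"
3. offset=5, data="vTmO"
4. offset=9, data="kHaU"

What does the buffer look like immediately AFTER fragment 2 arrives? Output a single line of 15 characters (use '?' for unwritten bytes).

Fragment 1: offset=0 data="QiPnd" -> buffer=QiPnd??????????
Fragment 2: offset=13 data="Um" -> buffer=QiPnd????????Um

Answer: QiPnd????????Um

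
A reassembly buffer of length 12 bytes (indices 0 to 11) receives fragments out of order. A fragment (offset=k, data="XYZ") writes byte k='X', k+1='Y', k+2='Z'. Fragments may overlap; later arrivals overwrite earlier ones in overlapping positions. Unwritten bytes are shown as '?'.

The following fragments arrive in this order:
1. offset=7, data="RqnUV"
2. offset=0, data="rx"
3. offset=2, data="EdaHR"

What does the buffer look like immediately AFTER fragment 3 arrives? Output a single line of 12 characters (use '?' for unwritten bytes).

Fragment 1: offset=7 data="RqnUV" -> buffer=???????RqnUV
Fragment 2: offset=0 data="rx" -> buffer=rx?????RqnUV
Fragment 3: offset=2 data="EdaHR" -> buffer=rxEdaHRRqnUV

Answer: rxEdaHRRqnUV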